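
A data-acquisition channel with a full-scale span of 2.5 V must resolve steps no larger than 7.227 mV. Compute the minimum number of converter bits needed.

9 bits

Number of steps required ≥ 2.5 V / 7.227 mV = 345.93.
Need 2^N ≥ 345.93; 2^8 = 256, 2^9 = 512.
Minimum N = 9.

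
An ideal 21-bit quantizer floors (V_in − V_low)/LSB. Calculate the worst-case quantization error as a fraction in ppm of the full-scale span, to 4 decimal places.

Truncating → worst-case error = 1 LSB = V_FS/2^21, so 1e+06/2097152 = 0.476837 ppm of full scale.

0.4768 ppm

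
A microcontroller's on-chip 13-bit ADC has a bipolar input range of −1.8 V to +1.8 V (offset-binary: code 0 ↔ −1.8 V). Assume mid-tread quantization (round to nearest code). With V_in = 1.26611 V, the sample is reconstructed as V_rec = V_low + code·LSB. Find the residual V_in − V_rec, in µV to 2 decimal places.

45.55 µV

One LSB is 3.6 V / 8192 = 439.45 µV.
(1.26611 − (−1.8))/0.000439453 = 6977.1036; round gives code 6977.
Reconstructed: 1.2660645 V.
V_in − V_rec = 4.55469e-05 V = 45.55 µV.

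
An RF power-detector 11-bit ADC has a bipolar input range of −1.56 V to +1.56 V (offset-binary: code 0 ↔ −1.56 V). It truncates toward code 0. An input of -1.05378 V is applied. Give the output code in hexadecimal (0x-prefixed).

code 0x14C (decimal 332)

Full-scale span = 3.12 V; LSB = 3.12/2^11 = 1.523 mV.
(V_in − V_low)/LSB = (-1.05378 − (−1.56)) / 0.00152344 = 332.288.
So the output code is 332.
In hexadecimal (0x-prefixed): 0x14C.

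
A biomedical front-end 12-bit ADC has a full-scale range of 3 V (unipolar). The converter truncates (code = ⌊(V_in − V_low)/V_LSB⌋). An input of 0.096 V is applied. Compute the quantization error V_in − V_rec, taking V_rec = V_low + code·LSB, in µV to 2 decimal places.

LSB = 3/2^12 = 0.732 mV.
Scaled input = 131.0720 LSBs, so code = 131.
V_rec = 0 + 131·0.000732422 = 0.095947266 V.
V_in − V_rec = 5.27344e-05 V = 52.73 µV.

52.73 µV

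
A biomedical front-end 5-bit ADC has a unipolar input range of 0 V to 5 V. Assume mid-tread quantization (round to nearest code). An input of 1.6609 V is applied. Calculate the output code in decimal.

code 11

Full-scale span = 5 V; LSB = 5/2^5 = 156.250 mV.
(1.6609 − 0) / 0.15625 = 10.630 LSBs.
Round → code 11.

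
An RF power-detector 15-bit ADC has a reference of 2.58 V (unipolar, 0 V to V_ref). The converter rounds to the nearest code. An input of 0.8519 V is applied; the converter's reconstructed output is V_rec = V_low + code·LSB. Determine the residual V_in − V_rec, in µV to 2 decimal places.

LSB = 2.58/2^15 = 78.74 µV.
(V_in − V_low)/LSB = (0.8519 − 0)/7.87354e-05 = 10819.7904 → code 10820 (round).
Reconstructed: 0.8519165 V.
V_in − V_rec = -1.65039e-05 V = -16.50 µV.

-16.50 µV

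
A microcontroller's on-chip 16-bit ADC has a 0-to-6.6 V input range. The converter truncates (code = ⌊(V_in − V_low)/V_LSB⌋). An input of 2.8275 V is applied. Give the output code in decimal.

code 28076

With 65536 levels over 6.6 V, one step is 100.71 µV.
Input sits at 28076.218 steps above V_low.
Floor → code 28076.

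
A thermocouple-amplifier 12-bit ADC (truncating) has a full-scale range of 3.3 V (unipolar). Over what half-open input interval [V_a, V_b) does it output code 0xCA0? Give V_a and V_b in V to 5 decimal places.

[2.60391 V, 2.60471 V)

LSB = 3.3/2^12 = 0.806 mV.
Code 0xCA0 = 3232 decimal.
V_a = V_low + 3232·LSB = 2.60391 V; V_b = V_low + 3233·LSB = 2.60471 V.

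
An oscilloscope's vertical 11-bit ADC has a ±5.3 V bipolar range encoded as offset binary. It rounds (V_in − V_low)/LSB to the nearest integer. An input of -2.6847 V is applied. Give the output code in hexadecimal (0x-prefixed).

LSB = 10.6 V / 2048 = 5.176 mV.
Input sits at 505.296 steps above V_low.
So the output code is 505.
In hexadecimal (0x-prefixed): 0x1F9.

code 0x1F9 (decimal 505)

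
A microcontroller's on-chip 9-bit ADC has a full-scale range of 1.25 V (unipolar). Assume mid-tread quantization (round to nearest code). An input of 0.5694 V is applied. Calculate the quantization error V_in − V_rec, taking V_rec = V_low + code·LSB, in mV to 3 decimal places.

0.552 mV

LSB = 1.25/2^9 = 2.441 mV.
(V_in − V_low)/LSB = (0.5694 − 0)/0.00244141 = 233.2262 → code 233 (round).
Code 233 maps back to 0 + 233×0.00244141 V = 0.56884766 V.
V_in − V_rec = 0.000552344 V = 0.552 mV.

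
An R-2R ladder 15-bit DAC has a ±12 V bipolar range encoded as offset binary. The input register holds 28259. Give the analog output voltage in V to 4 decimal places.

LSB = 24 V / 2^15 = 0.732 mV.
V_out = (−12) + 28259 × 0.000732422 V = 8.69751 V.

8.6975 V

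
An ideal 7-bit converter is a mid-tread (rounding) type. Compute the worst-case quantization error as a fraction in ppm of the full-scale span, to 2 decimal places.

Rounding → worst-case error = ½ LSB = V_FS/2^8, so 1e+06/256 = 3906.25 ppm of full scale.

3906.25 ppm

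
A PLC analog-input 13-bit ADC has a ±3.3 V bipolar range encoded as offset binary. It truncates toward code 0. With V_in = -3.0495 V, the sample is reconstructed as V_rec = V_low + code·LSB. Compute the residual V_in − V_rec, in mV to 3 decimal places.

0.744 mV

One LSB is 6.6 V / 8192 = 0.806 mV.
(-3.0495 − (−3.3))/0.000805664 = 310.9236; ⌊·⌋ gives code 310.
Reconstructed: -3.0502441 V.
Difference: 0.000744141 V → 0.744 mV.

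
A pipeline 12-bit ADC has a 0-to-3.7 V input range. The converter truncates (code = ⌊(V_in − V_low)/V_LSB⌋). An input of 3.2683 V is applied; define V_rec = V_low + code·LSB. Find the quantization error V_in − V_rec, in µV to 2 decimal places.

87.11 µV

LSB = 3.7/2^12 = 0.903 mV.
Scaled input = 3618.0964 LSBs, so code = 3618.
Reconstructed: 3.2682129 V.
Error = 3.2683 − 3.2682129 = 8.71094e-05 V = 87.11 µV.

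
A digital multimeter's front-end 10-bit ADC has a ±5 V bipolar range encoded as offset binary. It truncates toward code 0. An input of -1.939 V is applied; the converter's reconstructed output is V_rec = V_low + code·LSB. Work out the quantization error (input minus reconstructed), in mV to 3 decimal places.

One LSB is 10 V / 1024 = 9.766 mV.
Scaled input = 313.4464 LSBs, so code = 313.
Code 313 maps back to (−5) + 313×0.00976562 V = -1.9433594 V.
Difference: 0.00435938 V → 4.359 mV.

4.359 mV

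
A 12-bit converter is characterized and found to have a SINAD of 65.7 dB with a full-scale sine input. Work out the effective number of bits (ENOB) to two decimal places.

ENOB = (SINAD − 1.76) / 6.02 = (65.7 − 1.76)/6.02 = 10.621.

10.62 bits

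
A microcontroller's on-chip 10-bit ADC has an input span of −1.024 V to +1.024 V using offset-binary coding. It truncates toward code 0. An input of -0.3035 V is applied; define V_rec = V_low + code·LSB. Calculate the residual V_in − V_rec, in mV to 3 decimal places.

One LSB is 2.048 V / 1024 = 2.000 mV.
(V_in − V_low)/LSB = (-0.3035 − (−1.024))/0.002 = 360.2500 → code 360 (floor).
Reconstructed: -0.304 V.
Error = -0.3035 − (−0.304) = 0.0005 V = 0.500 mV.

0.500 mV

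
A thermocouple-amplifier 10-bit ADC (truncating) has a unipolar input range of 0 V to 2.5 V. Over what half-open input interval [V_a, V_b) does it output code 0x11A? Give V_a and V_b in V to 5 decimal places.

[0.68848 V, 0.69092 V)

LSB = 2.5/2^10 = 2.441 mV.
Code 0x11A = 282 decimal.
V_a = V_low + 282·LSB = 0.688477 V; V_b = V_low + 283·LSB = 0.690918 V.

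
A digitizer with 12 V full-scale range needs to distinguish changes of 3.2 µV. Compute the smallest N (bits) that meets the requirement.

22 bits

Number of steps required ≥ 12 V / 3.2 µV = 3750000.00.
Need 2^N ≥ 3750000.00; 2^21 = 2097152, 2^22 = 4194304.
Minimum N = 22.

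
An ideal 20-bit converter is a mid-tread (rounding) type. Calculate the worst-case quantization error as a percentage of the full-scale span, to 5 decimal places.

0.00005 %

Rounding → worst-case error = ½ LSB = V_FS/2^21, so 100/2097152 = 4.76837e-05 % of full scale.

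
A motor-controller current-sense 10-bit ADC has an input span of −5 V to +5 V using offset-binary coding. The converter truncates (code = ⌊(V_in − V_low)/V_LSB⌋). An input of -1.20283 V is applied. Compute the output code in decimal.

With 1024 levels over 10 V, one step is 9.766 mV.
(V_in − V_low)/LSB = (-1.20283 − (−5)) / 0.00976562 = 388.830.
So the output code is 388.

code 388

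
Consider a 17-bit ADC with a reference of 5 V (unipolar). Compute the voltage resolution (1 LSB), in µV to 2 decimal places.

38.15 µV

Full-scale span = 5 V.
LSB = 5 / 2^17 = 5 / 131072 = 3.8147e-05 V = 38.15 µV.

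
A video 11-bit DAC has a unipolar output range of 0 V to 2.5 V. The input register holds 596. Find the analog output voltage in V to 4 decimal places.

LSB = 2.5 V / 2^11 = 1.221 mV.
V_out = 0 + 596 × 0.0012207 V = 0.727539 V.

0.7275 V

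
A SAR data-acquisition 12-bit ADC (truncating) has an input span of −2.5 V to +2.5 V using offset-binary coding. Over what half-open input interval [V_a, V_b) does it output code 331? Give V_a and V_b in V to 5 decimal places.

[-2.09595 V, -2.09473 V)

LSB = 5/2^12 = 1.221 mV.
V_a = V_low + 331·LSB = -2.09595 V; V_b = V_low + 332·LSB = -2.09473 V.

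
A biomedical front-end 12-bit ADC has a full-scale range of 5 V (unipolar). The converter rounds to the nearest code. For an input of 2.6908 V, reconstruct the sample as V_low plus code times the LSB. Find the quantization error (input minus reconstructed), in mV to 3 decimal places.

Step size: 5 V ÷ 2^12 = 1.221 mV.
(V_in − V_low)/LSB = (2.6908 − 0)/0.0012207 = 2204.3034 → code 2204 (round).
Reconstructed: 2.6904297 V.
Difference: 0.000370312 V → 0.370 mV.

0.370 mV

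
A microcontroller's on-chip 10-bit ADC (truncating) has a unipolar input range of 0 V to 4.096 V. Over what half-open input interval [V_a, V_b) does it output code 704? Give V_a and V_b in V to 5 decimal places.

[2.81600 V, 2.82000 V)

LSB = 4.096/2^10 = 4.000 mV.
V_a = V_low + 704·LSB = 2.816 V; V_b = V_low + 705·LSB = 2.82 V.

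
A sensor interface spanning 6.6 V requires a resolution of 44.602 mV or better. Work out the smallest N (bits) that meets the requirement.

8 bits

Number of steps required ≥ 6.6 V / 44.602 mV = 147.98.
Need 2^N ≥ 147.98; 2^7 = 128, 2^8 = 256.
Minimum N = 8.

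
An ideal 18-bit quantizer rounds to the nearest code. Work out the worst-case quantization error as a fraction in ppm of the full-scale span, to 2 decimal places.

Rounding → worst-case error = ½ LSB = V_FS/2^19, so 1e+06/524288 = 1.90735 ppm of full scale.

1.91 ppm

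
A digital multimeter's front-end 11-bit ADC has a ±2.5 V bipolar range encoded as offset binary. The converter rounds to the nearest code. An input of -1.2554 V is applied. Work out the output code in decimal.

code 510

Full-scale span = 5 V; LSB = 5/2^11 = 2.441 mV.
(V_in − V_low)/LSB = (-1.2554 − (−2.5)) / 0.00244141 = 509.788.
round(509.788) = 510.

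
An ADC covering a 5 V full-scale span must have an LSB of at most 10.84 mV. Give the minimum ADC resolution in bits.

9 bits

Number of steps required ≥ 5 V / 10.84 mV = 461.25.
Need 2^N ≥ 461.25; 2^8 = 256, 2^9 = 512.
Minimum N = 9.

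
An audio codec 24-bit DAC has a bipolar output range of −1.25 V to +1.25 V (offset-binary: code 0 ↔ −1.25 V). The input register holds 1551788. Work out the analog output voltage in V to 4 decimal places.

-1.0188 V

LSB = 2.5 V / 2^24 = 0.15 µV.
V_out = (−1.25) + 1551788 × 1.49012e-07 V = -1.01877 V.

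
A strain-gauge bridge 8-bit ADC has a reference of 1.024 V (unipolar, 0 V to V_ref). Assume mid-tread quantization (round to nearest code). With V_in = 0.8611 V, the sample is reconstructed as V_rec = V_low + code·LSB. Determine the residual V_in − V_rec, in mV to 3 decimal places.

1.100 mV

LSB = 1.024/2^8 = 4.000 mV.
(V_in − V_low)/LSB = (0.8611 − 0)/0.004 = 215.2750 → code 215 (round).
V_rec = 0 + 215·0.004 = 0.86 V.
Error = 0.8611 − 0.86 = 0.0011 V = 1.100 mV.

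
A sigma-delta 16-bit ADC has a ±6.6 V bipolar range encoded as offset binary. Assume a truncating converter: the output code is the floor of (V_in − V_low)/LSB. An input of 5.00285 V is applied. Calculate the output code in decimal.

code 57606

LSB = 13.2 V / 65536 = 201.42 µV.
(5.00285 − (−6.6)) / 0.000201416 = 57606.392 LSBs.
So the output code is 57606.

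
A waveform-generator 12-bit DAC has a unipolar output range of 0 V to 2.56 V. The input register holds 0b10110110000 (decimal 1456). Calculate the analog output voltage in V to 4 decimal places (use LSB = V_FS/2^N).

LSB = 2.56 V / 2^12 = 0.625 mV.
Code 0b10110110000 = 1456 decimal.
V_out = 0 + 1456 × 0.000625 V = 0.91 V.

0.9100 V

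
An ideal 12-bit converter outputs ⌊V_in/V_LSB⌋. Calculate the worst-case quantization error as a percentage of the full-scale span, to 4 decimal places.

Truncating → worst-case error = 1 LSB = V_FS/2^12, so 100/4096 = 0.0244141 % of full scale.

0.0244 %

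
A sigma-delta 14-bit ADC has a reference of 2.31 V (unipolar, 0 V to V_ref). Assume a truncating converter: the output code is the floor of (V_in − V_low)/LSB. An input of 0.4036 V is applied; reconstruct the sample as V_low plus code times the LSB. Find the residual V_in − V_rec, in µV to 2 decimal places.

83.15 µV

One LSB is 2.31 V / 16384 = 140.99 µV.
(0.4036 − 0)/0.000140991 = 2862.5898; ⌊·⌋ gives code 2862.
Code 2862 maps back to 0 + 2862×0.000140991 V = 0.40351685 V.
Error = 0.4036 − 0.40351685 = 8.31543e-05 V = 83.15 µV.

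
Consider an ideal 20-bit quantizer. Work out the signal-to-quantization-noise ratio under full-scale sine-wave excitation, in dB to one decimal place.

SNR ≈ 6.02·N + 1.76 dB = 6.02·20 + 1.76 = 122.16 dB.

122.2 dB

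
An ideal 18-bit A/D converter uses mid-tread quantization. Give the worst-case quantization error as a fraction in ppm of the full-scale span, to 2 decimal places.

Rounding → worst-case error = ½ LSB = V_FS/2^19, so 1e+06/524288 = 1.90735 ppm of full scale.

1.91 ppm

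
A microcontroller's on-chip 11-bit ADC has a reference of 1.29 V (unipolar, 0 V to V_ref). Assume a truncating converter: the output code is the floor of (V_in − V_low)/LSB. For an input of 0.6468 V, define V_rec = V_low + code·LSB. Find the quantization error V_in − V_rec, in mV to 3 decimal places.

0.540 mV

Step size: 1.29 V ÷ 2^11 = 0.630 mV.
(V_in − V_low)/LSB = (0.6468 − 0)/0.000629883 = 1026.8577 → code 1026 (floor).
Reconstructed: 0.64625977 V.
Difference: 0.000540234 V → 0.540 mV.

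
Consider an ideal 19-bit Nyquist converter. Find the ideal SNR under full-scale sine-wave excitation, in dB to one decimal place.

SNR ≈ 6.02·N + 1.76 dB = 6.02·19 + 1.76 = 116.14 dB.

116.1 dB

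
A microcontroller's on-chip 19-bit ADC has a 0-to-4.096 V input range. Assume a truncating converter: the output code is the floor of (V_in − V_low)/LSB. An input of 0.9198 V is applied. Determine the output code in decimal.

With 524288 levels over 4.096 V, one step is 7.81 µV.
(V_in − V_low)/LSB = (0.9198 − 0) / 7.8125e-06 = 117734.400.
So the output code is 117734.

code 117734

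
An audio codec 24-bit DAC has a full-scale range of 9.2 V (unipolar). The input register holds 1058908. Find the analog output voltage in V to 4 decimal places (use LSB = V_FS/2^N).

LSB = 9.2 V / 2^24 = 0.55 µV.
V_out = 0 + 1058908 × 5.48363e-07 V = 0.580666 V.

0.5807 V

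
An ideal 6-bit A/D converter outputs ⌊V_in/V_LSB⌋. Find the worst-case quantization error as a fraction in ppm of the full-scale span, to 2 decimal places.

15625.00 ppm

Truncating → worst-case error = 1 LSB = V_FS/2^6, so 1e+06/64 = 15625 ppm of full scale.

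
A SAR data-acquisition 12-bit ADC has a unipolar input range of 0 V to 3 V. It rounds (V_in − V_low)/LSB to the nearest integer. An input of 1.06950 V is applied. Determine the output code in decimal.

Full-scale span = 3 V; LSB = 3/2^12 = 0.732 mV.
(V_in − V_low)/LSB = (1.06950 − 0) / 0.000732422 = 1460.224.
Round → code 1460.

code 1460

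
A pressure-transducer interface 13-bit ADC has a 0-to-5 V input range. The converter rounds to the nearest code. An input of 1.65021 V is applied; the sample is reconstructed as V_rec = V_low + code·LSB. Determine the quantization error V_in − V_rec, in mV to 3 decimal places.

LSB = 5/2^13 = 0.610 mV.
Scaled input = 2703.7041 LSBs, so code = 2704.
Reconstructed: 1.6503906 V.
Difference: -0.000180625 V → -0.181 mV.

-0.181 mV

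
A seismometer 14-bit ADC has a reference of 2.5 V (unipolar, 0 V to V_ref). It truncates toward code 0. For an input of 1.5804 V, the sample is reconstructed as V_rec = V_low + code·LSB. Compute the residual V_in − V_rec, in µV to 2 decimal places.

LSB = 2.5/2^14 = 152.59 µV.
(V_in − V_low)/LSB = (1.5804 − 0)/0.000152588 = 10357.3094 → code 10357 (floor).
Reconstructed: 1.5803528 V.
Difference: 4.72168e-05 V → 47.22 µV.

47.22 µV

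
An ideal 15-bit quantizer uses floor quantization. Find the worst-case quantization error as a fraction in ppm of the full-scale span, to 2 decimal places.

30.52 ppm

Truncating → worst-case error = 1 LSB = V_FS/2^15, so 1e+06/32768 = 30.5176 ppm of full scale.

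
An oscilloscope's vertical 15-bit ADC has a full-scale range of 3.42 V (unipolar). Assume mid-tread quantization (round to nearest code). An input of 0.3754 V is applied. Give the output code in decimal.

code 3597

Full-scale span = 3.42 V; LSB = 3.42/2^15 = 104.37 µV.
(0.3754 − 0) / 0.00010437 = 3596.815 LSBs.
So the output code is 3597.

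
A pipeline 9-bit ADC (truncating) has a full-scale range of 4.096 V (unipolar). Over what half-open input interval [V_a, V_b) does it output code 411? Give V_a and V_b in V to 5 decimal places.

LSB = 4.096/2^9 = 8.000 mV.
V_a = V_low + 411·LSB = 3.288 V; V_b = V_low + 412·LSB = 3.296 V.

[3.28800 V, 3.29600 V)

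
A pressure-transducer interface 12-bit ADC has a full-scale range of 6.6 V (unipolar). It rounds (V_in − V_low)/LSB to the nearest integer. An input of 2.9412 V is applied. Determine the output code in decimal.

code 1825

Full-scale span = 6.6 V; LSB = 6.6/2^12 = 1.611 mV.
(V_in − V_low)/LSB = (2.9412 − 0) / 0.00161133 = 1825.327.
round(1825.327) = 1825.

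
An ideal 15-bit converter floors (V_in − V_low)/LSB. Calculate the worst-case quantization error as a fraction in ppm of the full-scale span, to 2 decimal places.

30.52 ppm

Truncating → worst-case error = 1 LSB = V_FS/2^15, so 1e+06/32768 = 30.5176 ppm of full scale.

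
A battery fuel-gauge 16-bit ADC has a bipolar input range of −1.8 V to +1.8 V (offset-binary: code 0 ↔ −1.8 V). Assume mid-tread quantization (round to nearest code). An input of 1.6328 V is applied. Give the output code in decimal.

code 62492

LSB = 3.6 V / 65536 = 54.93 µV.
Input sits at 62492.217 steps above V_low.
So the output code is 62492.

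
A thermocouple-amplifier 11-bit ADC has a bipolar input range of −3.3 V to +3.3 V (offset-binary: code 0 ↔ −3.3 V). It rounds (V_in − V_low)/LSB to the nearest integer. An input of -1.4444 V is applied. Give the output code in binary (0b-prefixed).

With 2048 levels over 6.6 V, one step is 3.223 mV.
(V_in − V_low)/LSB = (-1.4444 − (−3.3)) / 0.00322266 = 575.798.
So the output code is 576.
In binary (0b-prefixed): 0b1001000000.

code 0b1001000000 (decimal 576)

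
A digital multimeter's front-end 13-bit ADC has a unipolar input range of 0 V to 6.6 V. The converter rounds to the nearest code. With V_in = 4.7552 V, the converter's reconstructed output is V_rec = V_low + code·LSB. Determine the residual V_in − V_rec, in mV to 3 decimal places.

One LSB is 6.6 V / 8192 = 0.806 mV.
(V_in − V_low)/LSB = (4.7552 − 0)/0.000805664 = 5902.2119 → code 5902 (round).
Reconstructed: 4.7550293 V.
V_in − V_rec = 0.000170703 V = 0.171 mV.

0.171 mV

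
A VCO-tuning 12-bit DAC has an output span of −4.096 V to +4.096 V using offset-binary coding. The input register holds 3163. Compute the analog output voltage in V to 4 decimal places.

2.2300 V

LSB = 8.192 V / 2^12 = 2.000 mV.
V_out = (−4.096) + 3163 × 0.002 V = 2.23 V.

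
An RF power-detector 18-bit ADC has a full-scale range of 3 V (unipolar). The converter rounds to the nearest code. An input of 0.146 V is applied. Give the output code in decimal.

LSB = 3 V / 262144 = 11.44 µV.
(0.146 − 0) / 1.14441e-05 = 12757.675 LSBs.
round(12757.675) = 12758.

code 12758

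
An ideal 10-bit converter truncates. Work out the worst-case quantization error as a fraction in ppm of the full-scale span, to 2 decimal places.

Truncating → worst-case error = 1 LSB = V_FS/2^10, so 1e+06/1024 = 976.562 ppm of full scale.

976.56 ppm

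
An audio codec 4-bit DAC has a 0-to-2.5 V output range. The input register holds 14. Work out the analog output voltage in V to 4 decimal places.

2.1875 V

LSB = 2.5 V / 2^4 = 156.250 mV.
V_out = 0 + 14 × 0.15625 V = 2.1875 V.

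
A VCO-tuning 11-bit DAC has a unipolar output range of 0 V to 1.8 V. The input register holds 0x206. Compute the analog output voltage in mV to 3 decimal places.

LSB = 1.8 V / 2^11 = 0.879 mV.
Code 0x206 = 518 decimal.
V_out = 0 + 518 × 0.000878906 V = 0.455273 V.
= 455.273 mV.

455.273 mV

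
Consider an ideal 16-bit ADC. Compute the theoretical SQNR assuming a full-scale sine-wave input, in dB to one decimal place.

SNR ≈ 6.02·N + 1.76 dB = 6.02·16 + 1.76 = 98.08 dB.

98.1 dB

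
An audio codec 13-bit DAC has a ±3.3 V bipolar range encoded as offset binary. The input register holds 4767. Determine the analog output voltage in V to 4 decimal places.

LSB = 6.6 V / 2^13 = 0.806 mV.
V_out = (−3.3) + 4767 × 0.000805664 V = 0.540601 V.

0.5406 V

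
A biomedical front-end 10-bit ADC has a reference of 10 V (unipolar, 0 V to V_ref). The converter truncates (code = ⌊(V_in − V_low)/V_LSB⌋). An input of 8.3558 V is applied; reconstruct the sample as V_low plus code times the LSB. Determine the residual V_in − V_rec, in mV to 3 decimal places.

6.191 mV

One LSB is 10 V / 1024 = 9.766 mV.
(8.3558 − 0)/0.00976562 = 855.6339; ⌊·⌋ gives code 855.
Code 855 maps back to 0 + 855×0.00976562 V = 8.3496094 V.
V_in − V_rec = 0.00619062 V = 6.191 mV.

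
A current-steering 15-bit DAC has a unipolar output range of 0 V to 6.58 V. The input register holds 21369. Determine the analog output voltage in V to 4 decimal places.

4.2910 V

LSB = 6.58 V / 2^15 = 200.81 µV.
V_out = 0 + 21369 × 0.000200806 V = 4.29102 V.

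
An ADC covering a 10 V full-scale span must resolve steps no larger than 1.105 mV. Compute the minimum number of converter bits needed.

Number of steps required ≥ 10 V / 1.105 mV = 9049.77.
Need 2^N ≥ 9049.77; 2^13 = 8192, 2^14 = 16384.
Minimum N = 14.

14 bits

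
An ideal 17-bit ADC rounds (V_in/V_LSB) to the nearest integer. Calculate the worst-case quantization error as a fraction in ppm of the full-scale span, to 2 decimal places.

Rounding → worst-case error = ½ LSB = V_FS/2^18, so 1e+06/262144 = 3.8147 ppm of full scale.

3.81 ppm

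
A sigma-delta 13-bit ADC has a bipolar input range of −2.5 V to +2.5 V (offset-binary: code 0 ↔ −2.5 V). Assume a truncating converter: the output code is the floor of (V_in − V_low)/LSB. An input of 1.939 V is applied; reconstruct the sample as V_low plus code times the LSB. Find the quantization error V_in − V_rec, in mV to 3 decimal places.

LSB = 5/2^13 = 0.610 mV.
(V_in − V_low)/LSB = (1.939 − (−2.5))/0.000610352 = 7272.8576 → code 7272 (floor).
Code 7272 maps back to (−2.5) + 7272×0.000610352 V = 1.9384766 V.
Error = 1.939 − 1.9384766 = 0.000523438 V = 0.523 mV.

0.523 mV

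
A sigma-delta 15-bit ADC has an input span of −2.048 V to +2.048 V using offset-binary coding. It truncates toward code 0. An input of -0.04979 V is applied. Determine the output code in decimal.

code 15985

Full-scale span = 4.096 V; LSB = 4.096/2^15 = 125.00 µV.
(-0.04979 − (−2.048)) / 0.000125 = 15985.680 LSBs.
⌊·⌋(15985.680) = 15985.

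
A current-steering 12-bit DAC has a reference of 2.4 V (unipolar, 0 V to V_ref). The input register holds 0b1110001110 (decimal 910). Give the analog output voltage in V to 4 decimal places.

0.5332 V

LSB = 2.4 V / 2^12 = 0.586 mV.
Code 0b1110001110 = 910 decimal.
V_out = 0 + 910 × 0.000585937 V = 0.533203 V.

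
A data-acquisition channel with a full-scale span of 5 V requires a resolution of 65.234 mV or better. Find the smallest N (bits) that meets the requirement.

7 bits

Number of steps required ≥ 5 V / 65.234 mV = 76.65.
Need 2^N ≥ 76.65; 2^6 = 64, 2^7 = 128.
Minimum N = 7.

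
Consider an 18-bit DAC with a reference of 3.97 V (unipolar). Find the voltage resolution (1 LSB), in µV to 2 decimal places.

15.14 µV

Full-scale span = 3.97 V.
LSB = 3.97 / 2^18 = 3.97 / 262144 = 1.51443e-05 V = 15.14 µV.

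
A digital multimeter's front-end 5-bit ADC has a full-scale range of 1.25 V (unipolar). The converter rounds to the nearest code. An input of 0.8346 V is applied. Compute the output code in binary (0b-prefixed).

Full-scale span = 1.25 V; LSB = 1.25/2^5 = 39.062 mV.
(V_in − V_low)/LSB = (0.8346 − 0) / 0.0390625 = 21.366.
So the output code is 21.
In binary (0b-prefixed): 0b10101.

code 0b10101 (decimal 21)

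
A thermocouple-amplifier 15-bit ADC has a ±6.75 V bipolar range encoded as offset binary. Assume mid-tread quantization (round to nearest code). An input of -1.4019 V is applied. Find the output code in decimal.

code 12981

LSB = 13.5 V / 32768 = 411.99 µV.
Input sits at 12981.225 steps above V_low.
So the output code is 12981.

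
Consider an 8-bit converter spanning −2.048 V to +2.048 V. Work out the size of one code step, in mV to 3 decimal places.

Full-scale span = 4.096 V.
LSB = 4.096 / 2^8 = 4.096 / 256 = 0.016 V = 16.000 mV.

16.000 mV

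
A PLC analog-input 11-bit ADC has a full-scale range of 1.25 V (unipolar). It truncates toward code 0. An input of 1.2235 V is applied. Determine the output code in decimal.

LSB = 1.25 V / 2048 = 0.610 mV.
(V_in − V_low)/LSB = (1.2235 − 0) / 0.000610352 = 2004.582.
So the output code is 2004.

code 2004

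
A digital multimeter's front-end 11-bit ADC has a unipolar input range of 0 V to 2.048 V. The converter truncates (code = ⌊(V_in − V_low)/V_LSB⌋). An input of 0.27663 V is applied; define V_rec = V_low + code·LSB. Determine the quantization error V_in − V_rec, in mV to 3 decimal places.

0.630 mV

One LSB is 2.048 V / 2048 = 1.000 mV.
(V_in − V_low)/LSB = (0.27663 − 0)/0.001 = 276.6300 → code 276 (floor).
Reconstructed: 0.276 V.
Error = 0.27663 − 0.276 = 0.00063 V = 0.630 mV.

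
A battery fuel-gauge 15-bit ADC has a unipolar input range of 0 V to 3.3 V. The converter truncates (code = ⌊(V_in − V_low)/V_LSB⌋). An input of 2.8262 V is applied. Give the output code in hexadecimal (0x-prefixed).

LSB = 3.3 V / 32768 = 100.71 µV.
Input sits at 28063.310 steps above V_low.
Floor → code 28063.
In hexadecimal (0x-prefixed): 0x6D9F.

code 0x6D9F (decimal 28063)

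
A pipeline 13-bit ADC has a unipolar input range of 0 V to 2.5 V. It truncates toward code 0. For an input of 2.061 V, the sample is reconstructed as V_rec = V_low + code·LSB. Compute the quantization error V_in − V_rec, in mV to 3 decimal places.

0.148 mV

One LSB is 2.5 V / 8192 = 305.18 µV.
Scaled input = 6753.4848 LSBs, so code = 6753.
V_rec = 0 + 6753·0.000305176 = 2.0608521 V.
V_in − V_rec = 0.000147949 V = 0.148 mV.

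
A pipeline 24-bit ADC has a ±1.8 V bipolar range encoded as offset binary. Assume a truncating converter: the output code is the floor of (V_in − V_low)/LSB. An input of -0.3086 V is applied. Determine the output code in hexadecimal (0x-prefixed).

code 0x6A0E1B (decimal 6950427)

LSB = 3.6 V / 16777216 = 0.21 µV.
(-0.3086 − (−1.8)) / 2.14577e-07 = 6950427.762 LSBs.
So the output code is 6950427.
In hexadecimal (0x-prefixed): 0x6A0E1B.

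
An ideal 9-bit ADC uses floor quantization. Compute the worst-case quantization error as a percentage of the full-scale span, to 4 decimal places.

0.1953 %

Truncating → worst-case error = 1 LSB = V_FS/2^9, so 100/512 = 0.195312 % of full scale.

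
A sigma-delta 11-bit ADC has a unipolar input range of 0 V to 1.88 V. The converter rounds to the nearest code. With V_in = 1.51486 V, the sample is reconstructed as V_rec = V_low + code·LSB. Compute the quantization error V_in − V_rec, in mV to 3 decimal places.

Step size: 1.88 V ÷ 2^11 = 0.918 mV.
(1.51486 − 0)/0.000917969 = 1650.2305; round gives code 1650.
Reconstructed: 1.5146484 V.
V_in − V_rec = 0.000211562 V = 0.212 mV.

0.212 mV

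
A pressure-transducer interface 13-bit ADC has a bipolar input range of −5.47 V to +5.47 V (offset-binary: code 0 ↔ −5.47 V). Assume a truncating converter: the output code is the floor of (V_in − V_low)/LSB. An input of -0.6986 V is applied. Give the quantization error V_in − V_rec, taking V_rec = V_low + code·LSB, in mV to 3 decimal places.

Step size: 10.94 V ÷ 2^13 = 1.335 mV.
(-0.6986 − (−5.47))/0.00133545 = 3572.8801; ⌊·⌋ gives code 3572.
Reconstructed: -0.69977539 V.
Error = -0.6986 − (−0.69977539) = 0.00117539 V = 1.175 mV.

1.175 mV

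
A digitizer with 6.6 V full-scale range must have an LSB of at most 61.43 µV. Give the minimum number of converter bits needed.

Number of steps required ≥ 6.6 V / 61.43 µV = 107439.36.
Need 2^N ≥ 107439.36; 2^16 = 65536, 2^17 = 131072.
Minimum N = 17.

17 bits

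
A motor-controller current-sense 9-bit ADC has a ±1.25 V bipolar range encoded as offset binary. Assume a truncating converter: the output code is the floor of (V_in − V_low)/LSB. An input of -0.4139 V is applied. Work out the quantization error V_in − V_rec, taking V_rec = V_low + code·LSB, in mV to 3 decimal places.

Step size: 2.5 V ÷ 2^9 = 4.883 mV.
(-0.4139 − (−1.25))/0.00488281 = 171.2333; ⌊·⌋ gives code 171.
V_rec = (−1.25) + 171·0.00488281 = -0.41503906 V.
V_in − V_rec = 0.00113906 V = 1.139 mV.

1.139 mV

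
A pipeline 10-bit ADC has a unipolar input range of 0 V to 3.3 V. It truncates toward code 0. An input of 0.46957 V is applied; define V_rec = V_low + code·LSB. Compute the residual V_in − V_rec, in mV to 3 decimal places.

2.285 mV

LSB = 3.3/2^10 = 3.223 mV.
Scaled input = 145.7090 LSBs, so code = 145.
Reconstructed: 0.46728516 V.
Difference: 0.00228484 V → 2.285 mV.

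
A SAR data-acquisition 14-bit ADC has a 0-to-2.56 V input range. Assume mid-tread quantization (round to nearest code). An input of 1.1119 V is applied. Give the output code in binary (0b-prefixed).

Full-scale span = 2.56 V; LSB = 2.56/2^14 = 156.25 µV.
(V_in − V_low)/LSB = (1.1119 − 0) / 0.00015625 = 7116.160.
round(7116.160) = 7116.
In binary (0b-prefixed): 0b1101111001100.

code 0b1101111001100 (decimal 7116)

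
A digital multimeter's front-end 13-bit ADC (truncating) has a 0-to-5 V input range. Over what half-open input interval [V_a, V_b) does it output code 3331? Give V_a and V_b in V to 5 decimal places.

[2.03308 V, 2.03369 V)

LSB = 5/2^13 = 0.610 mV.
V_a = V_low + 3331·LSB = 2.03308 V; V_b = V_low + 3332·LSB = 2.03369 V.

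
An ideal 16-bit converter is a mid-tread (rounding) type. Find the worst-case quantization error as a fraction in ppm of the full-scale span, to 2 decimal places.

7.63 ppm

Rounding → worst-case error = ½ LSB = V_FS/2^17, so 1e+06/131072 = 7.62939 ppm of full scale.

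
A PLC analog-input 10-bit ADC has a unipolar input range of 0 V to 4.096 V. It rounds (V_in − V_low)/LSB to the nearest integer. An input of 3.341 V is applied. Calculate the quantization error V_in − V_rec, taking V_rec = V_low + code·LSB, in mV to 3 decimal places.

LSB = 4.096/2^10 = 4.000 mV.
(3.341 − 0)/0.004 = 835.2500; round gives code 835.
Reconstructed: 3.34 V.
Difference: 0.001 V → 1.000 mV.

1.000 mV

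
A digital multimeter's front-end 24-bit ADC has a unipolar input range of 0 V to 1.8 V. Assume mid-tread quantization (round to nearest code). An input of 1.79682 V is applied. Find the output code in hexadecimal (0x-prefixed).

With 16777216 levels over 1.8 V, one step is 0.11 µV.
Input sits at 16747576.252 steps above V_low.
So the output code is 16747576.
In hexadecimal (0x-prefixed): 0xFF8C38.

code 0xFF8C38 (decimal 16747576)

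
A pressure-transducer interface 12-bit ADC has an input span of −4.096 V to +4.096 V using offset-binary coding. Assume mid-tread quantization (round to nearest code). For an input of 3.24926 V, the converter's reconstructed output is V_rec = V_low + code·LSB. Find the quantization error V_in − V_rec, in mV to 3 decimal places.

-0.740 mV

Step size: 8.192 V ÷ 2^12 = 2.000 mV.
(V_in − V_low)/LSB = (3.24926 − (−4.096))/0.002 = 3672.6300 → code 3673 (round).
Code 3673 maps back to (−4.096) + 3673×0.002 V = 3.25 V.
Error = 3.24926 − 3.25 = -0.00074 V = -0.740 mV.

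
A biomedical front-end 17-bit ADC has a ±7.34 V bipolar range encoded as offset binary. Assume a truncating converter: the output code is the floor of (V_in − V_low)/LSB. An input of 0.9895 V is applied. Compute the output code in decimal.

code 74370

Full-scale span = 14.68 V; LSB = 14.68/2^17 = 112.00 µV.
(0.9895 − (−7.34)) / 0.000112 = 74370.860 LSBs.
So the output code is 74370.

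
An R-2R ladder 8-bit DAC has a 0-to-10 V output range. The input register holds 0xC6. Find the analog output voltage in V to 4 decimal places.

LSB = 10 V / 2^8 = 39.062 mV.
Code 0xC6 = 198 decimal.
V_out = 0 + 198 × 0.0390625 V = 7.73438 V.

7.7344 V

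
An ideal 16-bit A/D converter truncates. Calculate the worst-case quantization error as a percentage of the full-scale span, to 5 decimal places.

0.00153 %

Truncating → worst-case error = 1 LSB = V_FS/2^16, so 100/65536 = 0.00152588 % of full scale.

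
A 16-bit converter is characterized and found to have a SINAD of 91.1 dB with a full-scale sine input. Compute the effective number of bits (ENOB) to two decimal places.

14.84 bits

ENOB = (SINAD − 1.76) / 6.02 = (91.1 − 1.76)/6.02 = 14.841.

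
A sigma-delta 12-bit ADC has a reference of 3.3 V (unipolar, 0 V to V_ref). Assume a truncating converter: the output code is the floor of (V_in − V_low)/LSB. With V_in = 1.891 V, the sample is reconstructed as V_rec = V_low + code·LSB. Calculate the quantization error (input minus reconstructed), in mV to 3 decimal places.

One LSB is 3.3 V / 4096 = 0.806 mV.
(1.891 − 0)/0.000805664 = 2347.1321; ⌊·⌋ gives code 2347.
V_rec = 0 + 2347·0.000805664 = 1.8908936 V.
Difference: 0.000106445 V → 0.106 mV.

0.106 mV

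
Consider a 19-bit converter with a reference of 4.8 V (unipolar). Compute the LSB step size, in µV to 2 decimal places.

Full-scale span = 4.8 V.
LSB = 4.8 / 2^19 = 4.8 / 524288 = 9.15527e-06 V = 9.16 µV.

9.16 µV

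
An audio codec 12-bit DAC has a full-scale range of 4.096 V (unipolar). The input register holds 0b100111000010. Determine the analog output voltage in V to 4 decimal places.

LSB = 4.096 V / 2^12 = 1.000 mV.
Code 0b100111000010 = 2498 decimal.
V_out = 0 + 2498 × 0.001 V = 2.498 V.

2.4980 V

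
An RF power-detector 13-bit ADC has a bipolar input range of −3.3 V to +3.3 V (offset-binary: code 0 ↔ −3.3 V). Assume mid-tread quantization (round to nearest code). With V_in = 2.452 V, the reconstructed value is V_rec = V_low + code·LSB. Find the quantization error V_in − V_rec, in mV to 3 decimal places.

One LSB is 6.6 V / 8192 = 0.806 mV.
(2.452 − (−3.3))/0.000805664 = 7139.4521; round gives code 7139.
V_rec = (−3.3) + 7139·0.000805664 = 2.4516357 V.
Difference: 0.000364258 V → 0.364 mV.

0.364 mV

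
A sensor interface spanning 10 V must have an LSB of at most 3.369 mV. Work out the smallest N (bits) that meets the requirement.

Number of steps required ≥ 10 V / 3.369 mV = 2968.24.
Need 2^N ≥ 2968.24; 2^11 = 2048, 2^12 = 4096.
Minimum N = 12.

12 bits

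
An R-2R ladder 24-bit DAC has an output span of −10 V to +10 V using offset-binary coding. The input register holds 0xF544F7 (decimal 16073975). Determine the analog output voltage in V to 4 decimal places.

LSB = 20 V / 2^24 = 1.19 µV.
Code 0xF544F7 = 16073975 decimal.
V_out = (−10) + 16073975 × 1.19209e-06 V = 9.16167 V.

9.1617 V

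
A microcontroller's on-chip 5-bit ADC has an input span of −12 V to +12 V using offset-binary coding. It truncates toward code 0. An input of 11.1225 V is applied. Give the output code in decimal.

LSB = 24 V / 32 = 0.7500 V.
(V_in − V_low)/LSB = (11.1225 − (−12)) / 0.75 = 30.830.
Floor → code 30.

code 30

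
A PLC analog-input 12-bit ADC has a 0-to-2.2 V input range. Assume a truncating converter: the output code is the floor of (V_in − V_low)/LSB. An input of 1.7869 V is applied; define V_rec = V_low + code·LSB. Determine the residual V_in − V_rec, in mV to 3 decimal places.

0.474 mV

One LSB is 2.2 V / 4096 = 0.537 mV.
(1.7869 − 0)/0.000537109 = 3326.8829; ⌊·⌋ gives code 3326.
Code 3326 maps back to 0 + 3326×0.000537109 V = 1.7864258 V.
Error = 1.7869 − 1.7864258 = 0.000474219 V = 0.474 mV.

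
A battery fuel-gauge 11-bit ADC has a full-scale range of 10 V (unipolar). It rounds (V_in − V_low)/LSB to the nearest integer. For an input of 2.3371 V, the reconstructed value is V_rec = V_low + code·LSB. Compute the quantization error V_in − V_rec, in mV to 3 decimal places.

Step size: 10 V ÷ 2^11 = 4.883 mV.
Scaled input = 478.6381 LSBs, so code = 479.
V_rec = 0 + 479·0.00488281 = 2.3388672 V.
Difference: -0.00176719 V → -1.767 mV.

-1.767 mV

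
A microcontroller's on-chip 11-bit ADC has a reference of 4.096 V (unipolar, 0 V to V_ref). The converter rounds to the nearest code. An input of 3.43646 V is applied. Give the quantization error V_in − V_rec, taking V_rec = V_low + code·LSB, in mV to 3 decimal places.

0.460 mV

LSB = 4.096/2^11 = 2.000 mV.
Scaled input = 1718.2300 LSBs, so code = 1718.
Code 1718 maps back to 0 + 1718×0.002 V = 3.436 V.
Difference: 0.00046 V → 0.460 mV.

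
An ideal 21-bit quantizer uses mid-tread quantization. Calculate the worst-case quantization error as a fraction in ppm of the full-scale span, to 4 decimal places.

Rounding → worst-case error = ½ LSB = V_FS/2^22, so 1e+06/4194304 = 0.238419 ppm of full scale.

0.2384 ppm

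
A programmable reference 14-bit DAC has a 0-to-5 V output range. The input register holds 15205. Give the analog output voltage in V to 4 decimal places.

LSB = 5 V / 2^14 = 305.18 µV.
V_out = 0 + 15205 × 0.000305176 V = 4.6402 V.

4.6402 V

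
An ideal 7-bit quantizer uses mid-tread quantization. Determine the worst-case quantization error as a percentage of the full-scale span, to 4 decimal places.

0.3906 %

Rounding → worst-case error = ½ LSB = V_FS/2^8, so 100/256 = 0.390625 % of full scale.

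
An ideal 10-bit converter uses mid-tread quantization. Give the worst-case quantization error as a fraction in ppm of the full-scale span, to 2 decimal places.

Rounding → worst-case error = ½ LSB = V_FS/2^11, so 1e+06/2048 = 488.281 ppm of full scale.

488.28 ppm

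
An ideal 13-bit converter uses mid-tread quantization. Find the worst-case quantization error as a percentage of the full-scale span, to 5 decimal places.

Rounding → worst-case error = ½ LSB = V_FS/2^14, so 100/16384 = 0.00610352 % of full scale.

0.00610 %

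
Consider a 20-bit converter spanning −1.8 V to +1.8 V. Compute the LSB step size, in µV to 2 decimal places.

Full-scale span = 3.6 V.
LSB = 3.6 / 2^20 = 3.6 / 1048576 = 3.43323e-06 V = 3.43 µV.

3.43 µV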